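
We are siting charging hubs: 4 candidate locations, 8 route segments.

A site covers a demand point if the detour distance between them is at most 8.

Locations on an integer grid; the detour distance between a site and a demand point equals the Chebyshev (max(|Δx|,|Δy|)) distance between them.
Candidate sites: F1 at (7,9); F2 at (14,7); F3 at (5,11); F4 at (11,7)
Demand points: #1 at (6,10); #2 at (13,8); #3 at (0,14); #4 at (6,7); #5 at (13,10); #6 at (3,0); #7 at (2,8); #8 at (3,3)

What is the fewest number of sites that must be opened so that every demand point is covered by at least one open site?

2

Coverage sets (demand points within 8 of each site):
  F1: {#1, #2, #3, #4, #5, #7, #8}
  F2: {#1, #2, #4, #5}
  F3: {#1, #2, #3, #4, #5, #7, #8}
  F4: {#1, #2, #4, #5, #6, #8}
No single site covers all 8 demand points.
But {F1, F4} covers everything, so the minimum is 2.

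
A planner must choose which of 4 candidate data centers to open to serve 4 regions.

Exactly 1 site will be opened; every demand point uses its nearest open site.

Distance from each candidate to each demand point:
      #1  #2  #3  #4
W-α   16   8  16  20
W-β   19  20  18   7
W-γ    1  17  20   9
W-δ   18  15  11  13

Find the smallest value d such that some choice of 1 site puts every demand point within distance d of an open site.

18

Open {W-δ}.
  Farthest demand point is #1 at distance 18 (to W-δ); all others are ≤ 18.
With {W-α} the worst case is 20.
With {W-β} the worst case is 20.
No size-1 selection achieves below 18.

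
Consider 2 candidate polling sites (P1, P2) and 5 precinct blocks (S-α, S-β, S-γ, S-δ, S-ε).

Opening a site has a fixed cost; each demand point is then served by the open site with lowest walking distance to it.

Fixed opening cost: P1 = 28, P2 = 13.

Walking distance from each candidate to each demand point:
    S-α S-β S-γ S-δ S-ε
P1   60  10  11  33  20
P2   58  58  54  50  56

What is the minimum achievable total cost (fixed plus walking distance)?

Open {P1}: assign each demand point to its cheapest open site.
  S-α→P1 60, S-β→P1 10, S-γ→P1 11, S-δ→P1 33, S-ε→P1 20
  walking distance 134, fixed 28 → total 162.
Compare {P1, P2}: walking distance 132 + fixed 41 = 173.
Compare {P2}: walking distance 276 + fixed 13 = 289.

162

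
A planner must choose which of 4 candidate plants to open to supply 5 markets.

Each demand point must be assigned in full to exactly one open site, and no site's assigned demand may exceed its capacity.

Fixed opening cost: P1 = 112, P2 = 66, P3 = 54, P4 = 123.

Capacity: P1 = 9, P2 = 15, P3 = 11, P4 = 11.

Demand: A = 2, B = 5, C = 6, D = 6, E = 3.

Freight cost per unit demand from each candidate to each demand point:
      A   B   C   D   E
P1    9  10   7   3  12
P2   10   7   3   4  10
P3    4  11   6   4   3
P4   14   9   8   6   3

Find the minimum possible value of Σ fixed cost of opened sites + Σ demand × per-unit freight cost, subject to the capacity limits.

Open {P2, P3}; cheapest assignment that respects the capacities:
  P2 (cap 15, load 11): B, C — cost 5×7 + 6×3 = 53
  P3 (cap 11, load 11): A, D, E — cost 2×4 + 6×4 + 3×3 = 41
  Shipping 94, fixed 120 → total 214.
  Any other capacity-feasible assignment to {P2, P3} ships for at least 94.
Compare {P1, P2}: its best feasible assignment gives total 297.
Compare {P2, P4}: its best feasible assignment gives total 305.
Every other set of open sites that can feasibly serve all demand totals ≥ 297 even under its best assignment. Minimum: 214.

214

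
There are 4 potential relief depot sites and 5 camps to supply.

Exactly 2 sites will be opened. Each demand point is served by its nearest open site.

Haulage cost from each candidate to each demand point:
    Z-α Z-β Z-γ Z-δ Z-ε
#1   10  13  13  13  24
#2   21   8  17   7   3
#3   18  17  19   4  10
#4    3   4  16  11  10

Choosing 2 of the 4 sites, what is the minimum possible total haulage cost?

Open {#2, #4}.
  Z-α→#4 3, Z-β→#4 4, Z-γ→#4 16, Z-δ→#2 7, Z-ε→#2 3  ⇒ total 33.
Compare {#3, #4}: total 37.
Compare {#1, #2}: total 41.
No size-2 selection does better; minimum is 33.

33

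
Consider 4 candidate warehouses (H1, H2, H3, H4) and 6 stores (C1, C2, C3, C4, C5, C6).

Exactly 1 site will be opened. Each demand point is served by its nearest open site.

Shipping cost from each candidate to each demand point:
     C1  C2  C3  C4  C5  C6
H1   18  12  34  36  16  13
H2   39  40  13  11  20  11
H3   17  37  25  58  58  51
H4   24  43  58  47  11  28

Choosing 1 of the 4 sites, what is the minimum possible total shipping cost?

Open {H1}.
  C1→H1 18, C2→H1 12, C3→H1 34, C4→H1 36, C5→H1 16, C6→H1 13  ⇒ total 129.
Compare {H2}: total 134.
Compare {H4}: total 211.
No size-1 selection does better; minimum is 129.

129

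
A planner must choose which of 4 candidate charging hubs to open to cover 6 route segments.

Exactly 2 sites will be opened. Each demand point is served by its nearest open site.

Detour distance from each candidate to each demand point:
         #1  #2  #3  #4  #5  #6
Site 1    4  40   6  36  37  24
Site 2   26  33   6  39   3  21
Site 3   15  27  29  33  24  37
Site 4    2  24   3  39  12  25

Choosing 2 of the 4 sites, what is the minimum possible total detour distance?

92

Open {Site 2, Site 4}.
  #1→Site 4 2, #2→Site 4 24, #3→Site 4 3, #4→Site 2 39, #5→Site 2 3, #6→Site 2 21  ⇒ total 92.
Compare {Site 3, Site 4}: total 99.
Compare {Site 1, Site 4}: total 101.
No size-2 selection does better; minimum is 92.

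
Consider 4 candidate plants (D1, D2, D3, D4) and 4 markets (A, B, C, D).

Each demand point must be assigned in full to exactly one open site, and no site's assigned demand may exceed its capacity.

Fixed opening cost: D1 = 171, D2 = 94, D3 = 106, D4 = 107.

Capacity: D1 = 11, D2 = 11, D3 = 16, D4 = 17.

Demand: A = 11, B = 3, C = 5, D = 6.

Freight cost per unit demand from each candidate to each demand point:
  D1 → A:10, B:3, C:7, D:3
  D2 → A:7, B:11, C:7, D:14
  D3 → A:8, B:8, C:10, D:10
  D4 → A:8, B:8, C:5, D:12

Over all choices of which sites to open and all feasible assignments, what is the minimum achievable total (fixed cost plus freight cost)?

399

Open {D2, D4}; cheapest assignment that respects the capacities:
  D2 (cap 11, load 11): A — cost 11×7 = 77
  D4 (cap 17, load 14): B, C, D — cost 3×8 + 5×5 + 6×12 = 121
  Shipping 198, fixed 201 → total 399.
  Any other capacity-feasible assignment to {D2, D4} ships for at least 198.
Compare {D3, D4}: its best feasible assignment gives total 410.
Compare {D2, D3}: its best feasible assignment gives total 411.
Every other set of open sites that can feasibly serve all demand totals ≥ 410 even under its best assignment. Minimum: 399.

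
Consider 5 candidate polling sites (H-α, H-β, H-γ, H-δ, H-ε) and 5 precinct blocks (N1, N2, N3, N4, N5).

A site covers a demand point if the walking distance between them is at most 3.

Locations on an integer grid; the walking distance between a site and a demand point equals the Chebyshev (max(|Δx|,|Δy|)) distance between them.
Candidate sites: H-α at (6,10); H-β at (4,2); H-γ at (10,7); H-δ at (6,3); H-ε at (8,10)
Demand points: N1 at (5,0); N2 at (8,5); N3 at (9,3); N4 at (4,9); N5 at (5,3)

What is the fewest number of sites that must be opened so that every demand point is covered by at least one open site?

Coverage sets (demand points within 3 of each site):
  H-α: {N4}
  H-β: {N1, N5}
  H-γ: {N2}
  H-δ: {N1, N2, N3, N5}
  H-ε: {}
No single site covers all 5 demand points.
But {H-α, H-δ} covers everything, so the minimum is 2.

2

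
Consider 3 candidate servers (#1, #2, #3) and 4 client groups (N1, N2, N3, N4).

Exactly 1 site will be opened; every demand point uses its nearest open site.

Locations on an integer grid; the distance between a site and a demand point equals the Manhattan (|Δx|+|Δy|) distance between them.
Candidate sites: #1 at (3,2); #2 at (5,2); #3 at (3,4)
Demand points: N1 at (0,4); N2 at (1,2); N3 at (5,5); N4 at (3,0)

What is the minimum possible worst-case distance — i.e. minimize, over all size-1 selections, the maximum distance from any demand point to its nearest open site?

Open {#3}.
  Farthest demand point is N2 at distance 4 (to #3); all others are ≤ 4.
With {#1} the worst case is 5.
With {#2} the worst case is 7.
No size-1 selection achieves below 4.

4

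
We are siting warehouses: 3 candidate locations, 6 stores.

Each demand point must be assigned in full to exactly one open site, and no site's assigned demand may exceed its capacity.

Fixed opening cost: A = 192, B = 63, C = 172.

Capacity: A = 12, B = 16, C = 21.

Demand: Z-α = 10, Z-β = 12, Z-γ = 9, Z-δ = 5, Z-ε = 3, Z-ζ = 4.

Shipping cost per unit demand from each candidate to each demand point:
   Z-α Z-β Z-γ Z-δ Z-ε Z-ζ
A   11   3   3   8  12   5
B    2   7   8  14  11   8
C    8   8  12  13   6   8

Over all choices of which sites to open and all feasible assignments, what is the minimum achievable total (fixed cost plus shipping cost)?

685

Open {A, B, C}; cheapest assignment that respects the capacities:
  A (cap 12, load 9): Z-γ — cost 9×3 = 27
  B (cap 16, load 14): Z-α, Z-ζ — cost 10×2 + 4×8 = 52
  C (cap 21, load 20): Z-β, Z-δ, Z-ε — cost 12×8 + 5×13 + 3×6 = 179
  Shipping 258, fixed 427 → total 685.
  Any other capacity-feasible assignment to {A, B, C} ships for at least 258.
Total demand is 43 and no other set of sites has combined capacity ≥ 43, so {A, B, C} is the only feasible choice of open sites. Minimum: 685.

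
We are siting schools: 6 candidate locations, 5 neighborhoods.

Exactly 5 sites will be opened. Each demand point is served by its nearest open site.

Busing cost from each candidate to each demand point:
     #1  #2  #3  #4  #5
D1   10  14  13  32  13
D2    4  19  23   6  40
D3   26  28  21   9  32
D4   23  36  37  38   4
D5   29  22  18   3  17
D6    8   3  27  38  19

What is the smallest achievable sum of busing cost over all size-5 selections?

Open {D1, D2, D4, D5, D6}.
  #1→D2 4, #2→D6 3, #3→D1 13, #4→D5 3, #5→D4 4  ⇒ total 27.
Compare {D1, D2, D3, D4, D6}: total 30.
Compare {D1, D3, D4, D5, D6}: total 31.
No size-5 selection does better; minimum is 27.

27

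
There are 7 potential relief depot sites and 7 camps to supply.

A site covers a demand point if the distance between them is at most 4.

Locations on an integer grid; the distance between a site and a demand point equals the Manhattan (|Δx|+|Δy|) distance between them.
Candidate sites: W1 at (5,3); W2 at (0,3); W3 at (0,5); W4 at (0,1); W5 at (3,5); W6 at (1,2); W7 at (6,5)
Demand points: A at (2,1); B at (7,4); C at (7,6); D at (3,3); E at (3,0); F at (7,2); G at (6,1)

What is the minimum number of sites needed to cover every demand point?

2

Coverage sets (demand points within 4 of each site):
  W1: {B, D, F, G}
  W2: {A, D}
  W3: {}
  W4: {A, E}
  W5: {D}
  W6: {A, D, E}
  W7: {B, C, F, G}
No single site covers all 7 demand points.
But {W6, W7} covers everything, so the minimum is 2.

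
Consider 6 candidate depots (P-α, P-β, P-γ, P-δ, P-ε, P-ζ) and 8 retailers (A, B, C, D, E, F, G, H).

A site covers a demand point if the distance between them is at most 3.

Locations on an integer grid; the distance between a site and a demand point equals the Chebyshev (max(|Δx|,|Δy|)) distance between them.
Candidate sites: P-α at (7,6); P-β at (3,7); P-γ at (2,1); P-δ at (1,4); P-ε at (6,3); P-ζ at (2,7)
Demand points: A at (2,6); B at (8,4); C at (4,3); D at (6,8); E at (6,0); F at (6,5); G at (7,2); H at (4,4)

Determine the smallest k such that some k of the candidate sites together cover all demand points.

2

Coverage sets (demand points within 3 of each site):
  P-α: {B, C, D, F, H}
  P-β: {A, D, F, H}
  P-γ: {C, H}
  P-δ: {A, C, H}
  P-ε: {B, C, E, F, G, H}
  P-ζ: {A, H}
No single site covers all 8 demand points.
But {P-β, P-ε} covers everything, so the minimum is 2.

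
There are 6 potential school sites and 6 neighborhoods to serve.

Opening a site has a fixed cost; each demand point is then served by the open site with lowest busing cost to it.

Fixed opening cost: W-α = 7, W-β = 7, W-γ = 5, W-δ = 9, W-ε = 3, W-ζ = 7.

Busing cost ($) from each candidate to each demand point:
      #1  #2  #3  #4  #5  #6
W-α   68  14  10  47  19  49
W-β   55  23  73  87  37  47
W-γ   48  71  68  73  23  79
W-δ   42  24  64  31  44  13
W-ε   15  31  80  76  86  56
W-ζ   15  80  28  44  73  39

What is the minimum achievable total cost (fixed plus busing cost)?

Open {W-α, W-δ, W-ε}: assign each demand point to its cheapest open site.
  #1→W-ε 15, #2→W-α 14, #3→W-α 10, #4→W-δ 31, #5→W-α 19, #6→W-δ 13
  busing cost 102, fixed 19 → total 121.
Compare {W-α, W-δ, W-ζ}: busing cost 102 + fixed 23 = 125.
Compare {W-α, W-γ, W-δ, W-ε}: busing cost 102 + fixed 24 = 126.
Compare {W-α, W-β, W-δ, W-ε}: busing cost 102 + fixed 26 = 128.
All other subsets cost ≥ 125. Minimum total cost: 121.

121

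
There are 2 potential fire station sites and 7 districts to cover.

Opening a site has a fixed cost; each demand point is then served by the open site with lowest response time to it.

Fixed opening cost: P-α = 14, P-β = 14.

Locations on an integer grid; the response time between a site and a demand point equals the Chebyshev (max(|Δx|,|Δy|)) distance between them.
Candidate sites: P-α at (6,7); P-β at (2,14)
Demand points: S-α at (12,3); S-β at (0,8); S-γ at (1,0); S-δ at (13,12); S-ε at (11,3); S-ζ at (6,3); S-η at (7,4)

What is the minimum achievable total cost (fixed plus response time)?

52

Open {P-α}: assign each demand point to its cheapest open site.
  S-α→P-α 6, S-β→P-α 6, S-γ→P-α 7, S-δ→P-α 7, S-ε→P-α 5, S-ζ→P-α 4, S-η→P-α 3
  response time 38, fixed 14 → total 52.
Compare {P-α, P-β}: response time 38 + fixed 28 = 66.
Compare {P-β}: response time 74 + fixed 14 = 88.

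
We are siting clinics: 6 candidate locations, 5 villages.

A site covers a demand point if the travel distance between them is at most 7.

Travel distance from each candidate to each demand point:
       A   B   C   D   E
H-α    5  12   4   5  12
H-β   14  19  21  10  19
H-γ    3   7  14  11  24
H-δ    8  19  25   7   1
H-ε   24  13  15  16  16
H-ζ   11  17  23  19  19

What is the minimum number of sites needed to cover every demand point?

Coverage sets (demand points within 7 of each site):
  H-α: {A, C, D}
  H-β: {}
  H-γ: {A, B}
  H-δ: {D, E}
  H-ε: {}
  H-ζ: {}
No 2 sites suffice: every size-2 union leaves at least one demand point uncovered.
But {H-α, H-γ, H-δ} covers everything, so the minimum is 3.

3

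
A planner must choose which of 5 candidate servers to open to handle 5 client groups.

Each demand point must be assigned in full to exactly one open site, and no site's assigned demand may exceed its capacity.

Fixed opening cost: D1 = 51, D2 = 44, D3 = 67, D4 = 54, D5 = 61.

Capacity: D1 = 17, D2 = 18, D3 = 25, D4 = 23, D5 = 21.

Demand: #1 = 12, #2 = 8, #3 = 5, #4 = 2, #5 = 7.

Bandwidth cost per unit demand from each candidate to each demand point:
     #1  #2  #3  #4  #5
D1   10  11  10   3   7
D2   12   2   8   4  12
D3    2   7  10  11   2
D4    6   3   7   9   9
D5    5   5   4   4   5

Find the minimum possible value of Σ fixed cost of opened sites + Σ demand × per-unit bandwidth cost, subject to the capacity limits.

213

Open {D2, D3}; cheapest assignment that respects the capacities:
  D2 (cap 18, load 15): #2, #3, #4 — cost 8×2 + 5×8 + 2×4 = 64
  D3 (cap 25, load 19): #1, #5 — cost 12×2 + 7×2 = 38
  Shipping 102, fixed 111 → total 213.
  Any other capacity-feasible assignment to {D2, D3} ships for at least 102.
Compare {D3, D5}: its best feasible assignment gives total 234.
Compare {D3, D4}: its best feasible assignment gives total 236.
Every other set of open sites that can feasibly serve all demand totals ≥ 234 even under its best assignment. Minimum: 213.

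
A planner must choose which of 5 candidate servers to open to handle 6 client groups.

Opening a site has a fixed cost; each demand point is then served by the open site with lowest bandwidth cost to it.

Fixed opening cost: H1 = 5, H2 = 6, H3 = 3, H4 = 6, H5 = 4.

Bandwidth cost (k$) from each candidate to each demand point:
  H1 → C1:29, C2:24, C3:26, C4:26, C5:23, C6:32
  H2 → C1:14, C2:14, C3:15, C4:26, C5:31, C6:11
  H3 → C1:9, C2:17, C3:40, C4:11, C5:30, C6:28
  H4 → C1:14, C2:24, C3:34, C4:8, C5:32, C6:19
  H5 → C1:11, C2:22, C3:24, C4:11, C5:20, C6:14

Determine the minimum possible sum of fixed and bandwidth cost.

Open {H2, H5}: assign each demand point to its cheapest open site.
  C1→H5 11, C2→H2 14, C3→H2 15, C4→H5 11, C5→H5 20, C6→H2 11
  bandwidth cost 82, fixed 10 → total 92.
Compare {H2, H3, H5}: bandwidth cost 80 + fixed 13 = 93.
Compare {H2, H4, H5}: bandwidth cost 79 + fixed 16 = 95.
Compare {H2, H3, H4, H5}: bandwidth cost 77 + fixed 19 = 96.
All other subsets cost ≥ 93. Minimum total cost: 92.

92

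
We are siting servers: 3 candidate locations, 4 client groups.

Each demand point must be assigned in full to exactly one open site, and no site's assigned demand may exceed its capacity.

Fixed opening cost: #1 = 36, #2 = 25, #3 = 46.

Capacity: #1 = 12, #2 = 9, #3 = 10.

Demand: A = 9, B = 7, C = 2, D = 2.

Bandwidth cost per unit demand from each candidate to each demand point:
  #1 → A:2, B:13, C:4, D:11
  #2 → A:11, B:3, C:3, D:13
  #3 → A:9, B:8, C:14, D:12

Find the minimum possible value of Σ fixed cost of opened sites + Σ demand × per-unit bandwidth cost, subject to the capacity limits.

Open {#1, #2}; cheapest assignment that respects the capacities:
  #1 (cap 12, load 11): A, D — cost 9×2 + 2×11 = 40
  #2 (cap 9, load 9): B, C — cost 7×3 + 2×3 = 27
  Shipping 67, fixed 61 → total 128.
  Any other capacity-feasible assignment to {#1, #2} ships for at least 67.
Compare {#1, #2, #3}: its best feasible assignment gives total 174.
Compare {#1, #3}: its best feasible assignment gives total 188.
Every other set of open sites that can feasibly serve all demand totals ≥ 174 even under its best assignment. Minimum: 128.

128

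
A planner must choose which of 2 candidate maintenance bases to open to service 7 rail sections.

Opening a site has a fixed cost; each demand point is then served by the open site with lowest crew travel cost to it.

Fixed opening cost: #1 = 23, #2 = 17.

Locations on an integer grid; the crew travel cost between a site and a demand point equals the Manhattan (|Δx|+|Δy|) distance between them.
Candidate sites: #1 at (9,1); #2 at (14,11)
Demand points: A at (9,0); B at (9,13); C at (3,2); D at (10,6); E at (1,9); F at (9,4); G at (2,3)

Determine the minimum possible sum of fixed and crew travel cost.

Open {#1}: assign each demand point to its cheapest open site.
  A→#1 1, B→#1 12, C→#1 7, D→#1 6, E→#1 16, F→#1 3, G→#1 9
  crew travel cost 54, fixed 23 → total 77.
Compare {#1, #2}: crew travel cost 48 + fixed 40 = 88.
Compare {#2}: crew travel cost 99 + fixed 17 = 116.

77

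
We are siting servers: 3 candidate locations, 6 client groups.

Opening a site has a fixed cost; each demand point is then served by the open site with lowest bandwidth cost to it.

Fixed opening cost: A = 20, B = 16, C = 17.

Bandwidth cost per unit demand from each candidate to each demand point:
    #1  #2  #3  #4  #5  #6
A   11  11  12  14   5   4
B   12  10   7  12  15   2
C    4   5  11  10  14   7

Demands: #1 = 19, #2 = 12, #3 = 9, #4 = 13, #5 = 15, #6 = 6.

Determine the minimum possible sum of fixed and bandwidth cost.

469

Open {A, B, C}: assign each demand point to its cheapest open site.
  #1→C 19×4=76, #2→C 12×5=60, #3→B 9×7=63, #4→C 13×10=130, #5→A 15×5=75, #6→B 6×2=12
  bandwidth cost 416, fixed 53 → total 469.
Compare {A, C}: bandwidth cost 464 + fixed 37 = 501.
Compare {B, C}: bandwidth cost 551 + fixed 33 = 584.
Compare {C}: bandwidth cost 617 + fixed 17 = 634.
All other subsets cost ≥ 501. Minimum total cost: 469.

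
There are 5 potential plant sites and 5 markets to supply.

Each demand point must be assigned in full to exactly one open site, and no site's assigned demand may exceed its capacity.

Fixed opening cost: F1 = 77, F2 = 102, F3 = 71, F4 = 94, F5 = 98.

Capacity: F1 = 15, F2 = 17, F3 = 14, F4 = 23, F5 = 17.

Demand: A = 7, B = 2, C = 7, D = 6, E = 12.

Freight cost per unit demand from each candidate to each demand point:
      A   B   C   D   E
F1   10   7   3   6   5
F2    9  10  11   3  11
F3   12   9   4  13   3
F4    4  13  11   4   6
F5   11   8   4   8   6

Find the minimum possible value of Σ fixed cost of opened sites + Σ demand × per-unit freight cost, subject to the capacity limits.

342

Open {F1, F4}; cheapest assignment that respects the capacities:
  F1 (cap 15, load 15): B, C, D — cost 2×7 + 7×3 + 6×6 = 71
  F4 (cap 23, load 19): A, E — cost 7×4 + 12×6 = 100
  Shipping 171, fixed 171 → total 342.
  Any other capacity-feasible assignment to {F1, F4} ships for at least 171.
Compare {F3, F4}: its best feasible assignment gives total 348.
Compare {F1, F3, F4}: its best feasible assignment gives total 365.
Every other set of open sites that can feasibly serve all demand totals ≥ 348 even under its best assignment. Minimum: 342.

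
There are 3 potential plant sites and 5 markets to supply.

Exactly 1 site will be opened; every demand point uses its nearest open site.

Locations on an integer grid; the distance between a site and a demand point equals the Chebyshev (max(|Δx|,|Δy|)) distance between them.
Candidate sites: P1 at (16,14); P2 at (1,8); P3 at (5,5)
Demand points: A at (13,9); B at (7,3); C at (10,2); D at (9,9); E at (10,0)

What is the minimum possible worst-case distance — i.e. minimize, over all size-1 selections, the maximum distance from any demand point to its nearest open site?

Open {P3}.
  Farthest demand point is A at distance 8 (to P3); all others are ≤ 8.
With {P2} the worst case is 12.
With {P1} the worst case is 14.
No size-1 selection achieves below 8.

8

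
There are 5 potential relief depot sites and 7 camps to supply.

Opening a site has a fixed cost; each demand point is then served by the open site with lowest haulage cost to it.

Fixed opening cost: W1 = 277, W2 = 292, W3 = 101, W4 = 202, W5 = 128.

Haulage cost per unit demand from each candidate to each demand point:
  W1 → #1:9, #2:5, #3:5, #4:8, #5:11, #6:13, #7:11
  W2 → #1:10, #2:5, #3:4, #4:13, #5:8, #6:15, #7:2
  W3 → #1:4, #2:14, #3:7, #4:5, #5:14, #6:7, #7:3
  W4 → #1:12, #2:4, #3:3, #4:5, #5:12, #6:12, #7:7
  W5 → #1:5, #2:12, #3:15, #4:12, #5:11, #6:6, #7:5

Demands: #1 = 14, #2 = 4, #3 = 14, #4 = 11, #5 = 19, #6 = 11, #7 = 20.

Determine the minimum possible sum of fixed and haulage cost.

Open {W3}: assign each demand point to its cheapest open site.
  #1→W3 14×4=56, #2→W3 4×14=56, #3→W3 14×7=98, #4→W3 11×5=55, #5→W3 19×14=266, #6→W3 11×7=77, #7→W3 20×3=60
  haulage cost 668, fixed 101 → total 769.
Compare {W3, W5}: haulage cost 592 + fixed 229 = 821.
Compare {W3, W4}: haulage cost 534 + fixed 303 = 837.
Compare {W2, W3}: haulage cost 456 + fixed 393 = 849.
All other subsets cost ≥ 821. Minimum total cost: 769.

769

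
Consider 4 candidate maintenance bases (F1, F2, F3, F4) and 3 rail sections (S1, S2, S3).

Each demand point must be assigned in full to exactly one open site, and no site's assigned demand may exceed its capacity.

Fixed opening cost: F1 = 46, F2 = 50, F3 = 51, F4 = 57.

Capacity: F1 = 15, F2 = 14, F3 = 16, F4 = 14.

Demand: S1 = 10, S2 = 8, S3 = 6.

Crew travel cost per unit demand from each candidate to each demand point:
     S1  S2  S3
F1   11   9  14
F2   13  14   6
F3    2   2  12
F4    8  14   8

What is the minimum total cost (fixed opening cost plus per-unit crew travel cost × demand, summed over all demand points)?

Open {F1, F3}; cheapest assignment that respects the capacities:
  F1 (cap 15, load 8): S2 — cost 8×9 = 72
  F3 (cap 16, load 16): S1, S3 — cost 10×2 + 6×12 = 92
  Shipping 164, fixed 97 → total 261.
  Any other capacity-feasible assignment to {F1, F3} ships for at least 164.
Compare {F2, F3}: its best feasible assignment gives total 269.
Compare {F1, F2, F3}: its best feasible assignment gives total 275.
Every other set of open sites that can feasibly serve all demand totals ≥ 269 even under its best assignment. Minimum: 261.

261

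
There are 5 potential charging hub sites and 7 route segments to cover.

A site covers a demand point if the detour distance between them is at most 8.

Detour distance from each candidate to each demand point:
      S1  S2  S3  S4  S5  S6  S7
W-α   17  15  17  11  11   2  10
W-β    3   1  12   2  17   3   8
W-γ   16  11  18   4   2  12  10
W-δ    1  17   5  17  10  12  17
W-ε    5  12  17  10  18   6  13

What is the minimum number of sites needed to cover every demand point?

Coverage sets (demand points within 8 of each site):
  W-α: {S6}
  W-β: {S1, S2, S4, S6, S7}
  W-γ: {S4, S5}
  W-δ: {S1, S3}
  W-ε: {S1, S6}
No 2 sites suffice: every size-2 union leaves at least one demand point uncovered.
But {W-β, W-γ, W-δ} covers everything, so the minimum is 3.

3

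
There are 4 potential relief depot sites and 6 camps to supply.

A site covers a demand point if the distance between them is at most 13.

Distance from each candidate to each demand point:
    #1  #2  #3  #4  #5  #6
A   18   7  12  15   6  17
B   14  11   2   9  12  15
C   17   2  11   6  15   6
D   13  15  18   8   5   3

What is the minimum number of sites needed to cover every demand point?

2

Coverage sets (demand points within 13 of each site):
  A: {#2, #3, #5}
  B: {#2, #3, #4, #5}
  C: {#2, #3, #4, #6}
  D: {#1, #4, #5, #6}
No single site covers all 6 demand points.
But {A, D} covers everything, so the minimum is 2.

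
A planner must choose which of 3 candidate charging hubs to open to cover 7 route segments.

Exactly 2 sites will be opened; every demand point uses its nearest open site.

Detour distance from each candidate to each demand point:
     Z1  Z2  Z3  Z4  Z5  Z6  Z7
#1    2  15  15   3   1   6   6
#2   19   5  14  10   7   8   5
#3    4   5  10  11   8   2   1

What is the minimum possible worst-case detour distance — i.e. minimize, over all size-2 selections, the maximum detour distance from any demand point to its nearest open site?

Open {#1, #3}.
  Farthest demand point is Z3 at detour distance 10 (to #3); all others are ≤ 10.
With {#2, #3} the worst case is 10.
With {#1, #2} the worst case is 14.
No size-2 selection achieves below 10.

10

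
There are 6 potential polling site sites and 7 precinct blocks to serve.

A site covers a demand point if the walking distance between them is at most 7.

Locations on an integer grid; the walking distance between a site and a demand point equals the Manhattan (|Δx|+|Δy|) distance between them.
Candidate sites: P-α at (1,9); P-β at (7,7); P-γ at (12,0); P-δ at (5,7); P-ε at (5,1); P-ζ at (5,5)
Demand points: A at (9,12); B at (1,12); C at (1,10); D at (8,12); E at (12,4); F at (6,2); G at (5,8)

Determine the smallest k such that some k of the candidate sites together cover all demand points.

Coverage sets (demand points within 7 of each site):
  P-α: {B, C, G}
  P-β: {A, D, F, G}
  P-γ: {E}
  P-δ: {C, F, G}
  P-ε: {F, G}
  P-ζ: {F, G}
No 2 sites suffice: every size-2 union leaves at least one demand point uncovered.
But {P-α, P-β, P-γ} covers everything, so the minimum is 3.

3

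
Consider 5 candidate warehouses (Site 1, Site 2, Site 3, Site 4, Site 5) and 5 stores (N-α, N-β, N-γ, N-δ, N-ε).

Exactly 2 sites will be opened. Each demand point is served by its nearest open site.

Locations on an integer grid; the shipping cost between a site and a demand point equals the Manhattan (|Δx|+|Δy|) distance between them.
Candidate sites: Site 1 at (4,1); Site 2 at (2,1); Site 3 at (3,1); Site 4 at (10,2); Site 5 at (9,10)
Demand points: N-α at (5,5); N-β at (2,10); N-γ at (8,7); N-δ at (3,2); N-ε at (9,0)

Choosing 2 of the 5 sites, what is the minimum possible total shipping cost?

Open {Site 1, Site 5}.
  N-α→Site 1 5, N-β→Site 5 7, N-γ→Site 5 4, N-δ→Site 1 2, N-ε→Site 1 6  ⇒ total 24.
Compare {Site 3, Site 5}: total 25.
Compare {Site 3, Site 4}: total 27.
No size-2 selection does better; minimum is 24.

24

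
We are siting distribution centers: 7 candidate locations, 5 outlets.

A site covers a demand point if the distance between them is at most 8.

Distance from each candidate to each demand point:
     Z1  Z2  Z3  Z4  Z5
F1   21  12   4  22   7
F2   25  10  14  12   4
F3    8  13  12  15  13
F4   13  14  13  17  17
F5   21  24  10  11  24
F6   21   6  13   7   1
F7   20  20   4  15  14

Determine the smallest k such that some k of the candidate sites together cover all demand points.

Coverage sets (demand points within 8 of each site):
  F1: {Z3, Z5}
  F2: {Z5}
  F3: {Z1}
  F4: {}
  F5: {}
  F6: {Z2, Z4, Z5}
  F7: {Z3}
No 2 sites suffice: every size-2 union leaves at least one demand point uncovered.
But {F1, F3, F6} covers everything, so the minimum is 3.

3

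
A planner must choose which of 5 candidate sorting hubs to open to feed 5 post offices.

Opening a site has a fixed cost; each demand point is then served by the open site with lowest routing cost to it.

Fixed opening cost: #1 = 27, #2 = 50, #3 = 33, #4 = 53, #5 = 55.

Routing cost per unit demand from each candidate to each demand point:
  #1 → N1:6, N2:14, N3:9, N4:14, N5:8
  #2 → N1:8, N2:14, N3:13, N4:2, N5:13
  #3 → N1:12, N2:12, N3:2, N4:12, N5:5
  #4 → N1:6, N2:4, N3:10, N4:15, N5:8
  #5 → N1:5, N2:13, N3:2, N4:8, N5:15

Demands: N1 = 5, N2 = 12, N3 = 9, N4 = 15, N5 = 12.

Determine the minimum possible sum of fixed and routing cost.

Open {#2, #3, #4}: assign each demand point to its cheapest open site.
  N1→#4 5×6=30, N2→#4 12×4=48, N3→#3 9×2=18, N4→#2 15×2=30, N5→#3 12×5=60
  routing cost 186, fixed 136 → total 322.
Compare {#1, #2, #3, #4}: routing cost 186 + fixed 163 = 349.
Compare {#2, #3, #4, #5}: routing cost 181 + fixed 191 = 372.
Compare {#2, #3}: routing cost 292 + fixed 83 = 375.
All other subsets cost ≥ 349. Minimum total cost: 322.

322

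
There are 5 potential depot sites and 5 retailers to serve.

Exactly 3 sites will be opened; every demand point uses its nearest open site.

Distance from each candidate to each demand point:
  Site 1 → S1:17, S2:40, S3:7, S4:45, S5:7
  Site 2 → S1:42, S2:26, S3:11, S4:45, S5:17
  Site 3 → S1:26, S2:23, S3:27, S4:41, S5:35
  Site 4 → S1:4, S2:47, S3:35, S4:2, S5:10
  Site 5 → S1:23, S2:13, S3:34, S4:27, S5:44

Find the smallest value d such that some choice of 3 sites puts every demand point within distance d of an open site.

Open {Site 1, Site 4, Site 5}.
  Farthest demand point is S2 at distance 13 (to Site 5); all others are ≤ 13.
With {Site 2, Site 4, Site 5} the worst case is 13.
With {Site 1, Site 3, Site 4} the worst case is 23.
No size-3 selection achieves below 13.

13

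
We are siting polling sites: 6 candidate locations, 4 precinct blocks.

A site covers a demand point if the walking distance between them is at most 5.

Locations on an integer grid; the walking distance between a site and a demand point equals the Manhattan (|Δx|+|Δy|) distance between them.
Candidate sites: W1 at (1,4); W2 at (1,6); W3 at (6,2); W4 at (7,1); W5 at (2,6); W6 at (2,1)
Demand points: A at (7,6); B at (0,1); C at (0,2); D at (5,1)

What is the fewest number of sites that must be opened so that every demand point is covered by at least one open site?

Coverage sets (demand points within 5 of each site):
  W1: {B, C}
  W2: {C}
  W3: {A, D}
  W4: {A, D}
  W5: {A}
  W6: {B, C, D}
No single site covers all 4 demand points.
But {W1, W3} covers everything, so the minimum is 2.

2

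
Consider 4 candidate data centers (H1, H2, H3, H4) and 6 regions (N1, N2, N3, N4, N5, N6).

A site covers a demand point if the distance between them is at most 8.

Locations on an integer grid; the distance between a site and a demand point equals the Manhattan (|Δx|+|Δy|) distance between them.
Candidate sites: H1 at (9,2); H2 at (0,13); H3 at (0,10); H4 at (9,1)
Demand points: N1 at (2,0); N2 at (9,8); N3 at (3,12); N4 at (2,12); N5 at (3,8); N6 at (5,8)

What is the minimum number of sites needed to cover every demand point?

Coverage sets (demand points within 8 of each site):
  H1: {N2}
  H2: {N3, N4, N5}
  H3: {N3, N4, N5, N6}
  H4: {N1, N2}
No single site covers all 6 demand points.
But {H3, H4} covers everything, so the minimum is 2.

2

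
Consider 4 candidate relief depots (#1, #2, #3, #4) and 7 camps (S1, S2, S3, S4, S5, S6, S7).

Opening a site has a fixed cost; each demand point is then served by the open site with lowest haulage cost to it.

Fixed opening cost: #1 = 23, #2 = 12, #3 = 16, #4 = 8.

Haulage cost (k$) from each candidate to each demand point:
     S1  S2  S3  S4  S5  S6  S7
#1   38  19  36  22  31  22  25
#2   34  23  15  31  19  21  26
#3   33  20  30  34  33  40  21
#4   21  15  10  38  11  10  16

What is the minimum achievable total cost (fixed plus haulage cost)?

129

Open {#4}: assign each demand point to its cheapest open site.
  S1→#4 21, S2→#4 15, S3→#4 10, S4→#4 38, S5→#4 11, S6→#4 10, S7→#4 16
  haulage cost 121, fixed 8 → total 129.
Compare {#2, #4}: haulage cost 114 + fixed 20 = 134.
Compare {#1, #4}: haulage cost 105 + fixed 31 = 136.
Compare {#3, #4}: haulage cost 117 + fixed 24 = 141.
All other subsets cost ≥ 134. Minimum total cost: 129.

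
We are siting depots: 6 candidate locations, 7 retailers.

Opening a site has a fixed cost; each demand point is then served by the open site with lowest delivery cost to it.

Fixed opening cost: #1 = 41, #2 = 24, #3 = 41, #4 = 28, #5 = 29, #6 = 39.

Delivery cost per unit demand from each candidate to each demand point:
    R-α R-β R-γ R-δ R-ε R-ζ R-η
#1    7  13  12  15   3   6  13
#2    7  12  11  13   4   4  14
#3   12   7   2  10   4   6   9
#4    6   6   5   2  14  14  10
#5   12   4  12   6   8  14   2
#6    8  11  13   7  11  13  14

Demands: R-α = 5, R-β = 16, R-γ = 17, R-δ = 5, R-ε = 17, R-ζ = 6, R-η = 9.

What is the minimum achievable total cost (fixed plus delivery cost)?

358

Open {#3, #4, #5}: assign each demand point to its cheapest open site.
  R-α→#4 5×6=30, R-β→#5 16×4=64, R-γ→#3 17×2=34, R-δ→#4 5×2=10, R-ε→#3 17×4=68, R-ζ→#3 6×6=36, R-η→#5 9×2=18
  delivery cost 260, fixed 98 → total 358.
Compare {#2, #3, #5}: delivery cost 273 + fixed 94 = 367.
Compare {#2, #3, #4, #5}: delivery cost 248 + fixed 122 = 370.
Compare {#1, #3, #5}: delivery cost 268 + fixed 111 = 379.
All other subsets cost ≥ 367. Minimum total cost: 358.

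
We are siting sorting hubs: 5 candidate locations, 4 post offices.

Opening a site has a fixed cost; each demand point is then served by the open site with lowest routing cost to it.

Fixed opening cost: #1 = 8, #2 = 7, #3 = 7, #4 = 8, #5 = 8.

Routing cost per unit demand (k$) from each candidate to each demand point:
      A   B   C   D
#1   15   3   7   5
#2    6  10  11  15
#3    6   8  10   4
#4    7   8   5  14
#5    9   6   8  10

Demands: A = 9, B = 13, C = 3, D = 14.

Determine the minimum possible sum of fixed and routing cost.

Open {#1, #3}: assign each demand point to its cheapest open site.
  A→#3 9×6=54, B→#1 13×3=39, C→#1 3×7=21, D→#3 14×4=56
  routing cost 170, fixed 15 → total 185.
Compare {#1, #3, #4}: routing cost 164 + fixed 23 = 187.
Compare {#1, #2, #3}: routing cost 170 + fixed 22 = 192.
Compare {#1, #3, #5}: routing cost 170 + fixed 23 = 193.
All other subsets cost ≥ 187. Minimum total cost: 185.

185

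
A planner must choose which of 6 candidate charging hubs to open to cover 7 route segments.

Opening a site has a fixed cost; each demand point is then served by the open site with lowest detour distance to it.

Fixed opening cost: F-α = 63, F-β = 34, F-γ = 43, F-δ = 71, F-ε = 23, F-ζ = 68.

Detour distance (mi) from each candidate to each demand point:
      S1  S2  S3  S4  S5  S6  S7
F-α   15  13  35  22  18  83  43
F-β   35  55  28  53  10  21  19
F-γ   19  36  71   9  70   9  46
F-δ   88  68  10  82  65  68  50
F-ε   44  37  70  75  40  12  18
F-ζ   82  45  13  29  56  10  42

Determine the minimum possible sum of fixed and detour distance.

Open {F-β, F-γ}: assign each demand point to its cheapest open site.
  S1→F-γ 19, S2→F-γ 36, S3→F-β 28, S4→F-γ 9, S5→F-β 10, S6→F-γ 9, S7→F-β 19
  detour distance 130, fixed 77 → total 207.
Compare {F-α, F-ε}: detour distance 133 + fixed 86 = 219.
Compare {F-α, F-β}: detour distance 128 + fixed 97 = 225.
Compare {F-β, F-γ, F-ε}: detour distance 129 + fixed 100 = 229.
All other subsets cost ≥ 219. Minimum total cost: 207.

207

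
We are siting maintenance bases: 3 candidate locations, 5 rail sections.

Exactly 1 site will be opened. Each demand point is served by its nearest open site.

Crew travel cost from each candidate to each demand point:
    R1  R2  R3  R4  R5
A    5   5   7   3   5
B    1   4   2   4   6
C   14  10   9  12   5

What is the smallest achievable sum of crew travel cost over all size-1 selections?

Open {B}.
  R1→B 1, R2→B 4, R3→B 2, R4→B 4, R5→B 6  ⇒ total 17.
Compare {A}: total 25.
Compare {C}: total 50.

17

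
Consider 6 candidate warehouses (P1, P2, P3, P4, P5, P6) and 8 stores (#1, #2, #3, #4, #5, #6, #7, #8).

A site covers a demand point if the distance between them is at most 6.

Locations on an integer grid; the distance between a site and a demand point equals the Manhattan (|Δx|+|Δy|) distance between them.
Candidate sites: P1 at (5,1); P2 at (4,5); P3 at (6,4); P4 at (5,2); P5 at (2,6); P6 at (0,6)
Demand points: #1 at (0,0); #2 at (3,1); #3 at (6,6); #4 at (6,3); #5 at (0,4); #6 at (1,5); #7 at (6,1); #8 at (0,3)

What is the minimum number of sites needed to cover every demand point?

2

Coverage sets (demand points within 6 of each site):
  P1: {#1, #2, #3, #4, #7}
  P2: {#2, #3, #4, #5, #6, #7, #8}
  P3: {#2, #3, #4, #5, #6, #7}
  P4: {#2, #3, #4, #7, #8}
  P5: {#2, #3, #5, #6, #8}
  P6: {#1, #3, #5, #6, #8}
No single site covers all 8 demand points.
But {P1, P2} covers everything, so the minimum is 2.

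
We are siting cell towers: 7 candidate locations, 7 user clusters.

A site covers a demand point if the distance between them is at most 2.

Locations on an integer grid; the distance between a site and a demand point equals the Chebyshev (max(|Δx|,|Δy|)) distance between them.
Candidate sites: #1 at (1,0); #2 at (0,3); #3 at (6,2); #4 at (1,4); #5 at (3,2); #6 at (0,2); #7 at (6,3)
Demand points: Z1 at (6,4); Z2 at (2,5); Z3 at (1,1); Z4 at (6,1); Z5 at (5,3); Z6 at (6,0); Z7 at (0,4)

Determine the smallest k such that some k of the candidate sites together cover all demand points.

2

Coverage sets (demand points within 2 of each site):
  #1: {Z3}
  #2: {Z2, Z3, Z7}
  #3: {Z1, Z4, Z5, Z6}
  #4: {Z2, Z7}
  #5: {Z3, Z5}
  #6: {Z3, Z7}
  #7: {Z1, Z4, Z5}
No single site covers all 7 demand points.
But {#2, #3} covers everything, so the minimum is 2.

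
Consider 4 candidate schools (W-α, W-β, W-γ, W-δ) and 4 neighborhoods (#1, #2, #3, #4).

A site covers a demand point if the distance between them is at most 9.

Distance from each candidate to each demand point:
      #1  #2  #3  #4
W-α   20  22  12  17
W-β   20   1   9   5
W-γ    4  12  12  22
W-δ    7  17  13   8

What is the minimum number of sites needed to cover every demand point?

Coverage sets (demand points within 9 of each site):
  W-α: {}
  W-β: {#2, #3, #4}
  W-γ: {#1}
  W-δ: {#1, #4}
No single site covers all 4 demand points.
But {W-β, W-γ} covers everything, so the minimum is 2.

2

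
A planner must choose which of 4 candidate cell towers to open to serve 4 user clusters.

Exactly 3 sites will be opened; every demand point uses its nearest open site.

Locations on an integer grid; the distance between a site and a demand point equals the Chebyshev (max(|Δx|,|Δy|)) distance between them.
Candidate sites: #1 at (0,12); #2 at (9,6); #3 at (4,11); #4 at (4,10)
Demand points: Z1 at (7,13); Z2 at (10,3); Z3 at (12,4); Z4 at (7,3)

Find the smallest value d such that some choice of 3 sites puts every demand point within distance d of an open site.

Open {#1, #2, #3}.
  Farthest demand point is Z1 at distance 3 (to #3); all others are ≤ 3.
With {#1, #2, #4} the worst case is 3.
With {#2, #3, #4} the worst case is 3.
No size-3 selection achieves below 3.

3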